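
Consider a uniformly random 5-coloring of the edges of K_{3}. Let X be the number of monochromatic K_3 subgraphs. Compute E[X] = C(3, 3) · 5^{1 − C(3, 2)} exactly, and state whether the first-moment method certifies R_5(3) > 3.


E[X] = C(3, 3) · 5^{1 − 3} = 1 · 5^{−2} = 1/25.
As a reduced fraction: E[X] = 1/25 ≈ 0.040000.
Is E[X] < 1? YES.
Since E[X] < 1, there exists a 5-coloring of K_{3} with no monochromatic K_3; hence R_5(3) > 3.

E[X] = 1/25 ≈ 0.040000; E[X] < 1, so R_5(3) > 3.


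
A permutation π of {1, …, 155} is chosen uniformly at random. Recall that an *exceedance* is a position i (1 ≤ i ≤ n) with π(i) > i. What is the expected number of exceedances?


Write X = Σ_{i=1}^{155} X_i, where X_i = 1_{π(i) > i}.
For each fixed i, π(i) is uniform over {1, …, 155} (marginal of a uniform permutation), so P[π(i) > i] = (n − i)/n. Summing: Σ_{i=1}^{155} (n − i)/n = (0 + 1 + … + 154)/155 = 155(155 − 1)/(2·155) = (155 − 1)/2.
Hence E[X] = Σ_{i=1}^{155} (155 − i)/155 = 77 ≈ 77.000000.

E[X] = 77 = 77.000000.


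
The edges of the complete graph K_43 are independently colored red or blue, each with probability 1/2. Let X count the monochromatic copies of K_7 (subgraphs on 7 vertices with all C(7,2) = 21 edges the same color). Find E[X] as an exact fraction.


Let X = Σ_S X_S over the C(43, 7) = 32224114 subsets S of size 7, where X_S = 1 if the K_7 on S is monochromatic.
For a fixed S, the K_7 on S has C(7, 2) = 21 edges. P[all 21 edges red] = (1/2)^21, and likewise for blue, so P[monochromatic] = 2·(1/2)^21 = 2^{1 − 21} = 1/1048576.
By linearity: E[X] = C(43, 7) · 2^{1 − 21} = 32224114 · 1/1048576 = 16112057/524288.
Numerically: E[X] ≈ 30.73131.

E[X] = C(43,7)·2^(1−C(7,2)) = 16112057/524288 ≈ 30.73131.


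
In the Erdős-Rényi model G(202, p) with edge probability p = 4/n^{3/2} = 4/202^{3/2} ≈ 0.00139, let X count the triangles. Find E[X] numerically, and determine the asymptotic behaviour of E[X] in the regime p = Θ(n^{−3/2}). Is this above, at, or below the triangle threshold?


Number of potential triangles: C(202, 3) = 1353400.
Each occurs with probability p³ ≈ (0.00139)³ ≈ 2.70457e-09.
By linearity: E[X] = C(202, 3)·p³ ≈ 1353400 · 2.70457e-09 ≈ 0.004.
Since α = 3/2 > 1, p = c/n^{3/2} = o(1/n) is below the triangle threshold p ~ 1/n. Asymptotically E[X] ~ (c³/6)·n^{3(1−α)} = (4³/6)·n^{-1.5} → 0, so by Markov's inequality G has no triangles w.h.p.

E[X] ≈ 0.004; in regime p = Θ(1/n^{3/2}) E[X] tends to 0 (below the triangle threshold p ~ 1/n).


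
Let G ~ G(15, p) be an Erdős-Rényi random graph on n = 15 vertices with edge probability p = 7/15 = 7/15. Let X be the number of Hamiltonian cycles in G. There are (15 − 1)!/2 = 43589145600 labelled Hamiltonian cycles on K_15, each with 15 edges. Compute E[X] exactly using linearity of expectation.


K_15 has (15 − 1)!/2 = 43589145600 labelled Hamiltonian cycles.
For each such Hamiltonian cycle H, let X_H = 1 if all 15 edges of H are present in G. Then P[X_H = 1] = p^{15} = (7/15)^{15} = 4747561509943/437893890380859375.
By linearity: E[X] = Σ_H E[X_H] = 43589145600 · p^{15} = 43589145600 · 4747561509943/437893890380859375 = 34064551424174695424/72081298828125.
Numerically: E[X] ≈ 472585.

E[X] = 43589145600 · (7/15)^{15} = 34064551424174695424/72081298828125 ≈ 472585.


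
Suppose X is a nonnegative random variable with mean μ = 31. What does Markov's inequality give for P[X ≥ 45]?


μ = E[X] = 31, a = 45.
Markov: P[X ≥ 45] ≤ μ/a = (31)/45 = 31/45.
Numerically: ≈ 0.689.
(Since a = 45 > μ = 31.000, the bound 31/45 is < 1 and informative.)

P[X ≥ 45] ≤ 31/45 ≈ 0.689.


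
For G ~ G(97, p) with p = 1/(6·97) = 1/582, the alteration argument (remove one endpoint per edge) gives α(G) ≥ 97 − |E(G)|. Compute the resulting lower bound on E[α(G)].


E[|E(G)|] = C(97, 2)·p = 4656 · (1/582) = 8.
E[α(G)] ≥ n − E[|E(G)|] = 97 − 8 = 89.
Numerically: ≈ 89.0000.
(This is only a lower bound; the true E[α(G)] may be larger.)

E[α(G)] ≥ 89 ≈ 89.0000.


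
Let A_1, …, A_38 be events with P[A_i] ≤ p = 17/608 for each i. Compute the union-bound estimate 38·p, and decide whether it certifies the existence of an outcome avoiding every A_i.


Union bound: P[∪_{i=1}^{38} A_i] ≤ Σ_i P[A_i] ≤ 38·p = 38·(17/608) = 17/16.
Numerically: 17/16 ≈ 1.0625.
Is 17/16 < 1? NO.
Since the bound 17/16 is ≥ 1, the union bound is uninformative here; it does NOT by itself certify existence.

38·p = 17/16 ≈ 1.0625; existence NOT certified by the union bound.


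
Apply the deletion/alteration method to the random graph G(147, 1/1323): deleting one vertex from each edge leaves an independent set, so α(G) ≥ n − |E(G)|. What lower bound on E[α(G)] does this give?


E[|E(G)|] = C(147, 2)·p = 10731 · (1/1323) = 73/9.
E[α(G)] ≥ n − E[|E(G)|] = 147 − 73/9 = 1250/9.
Numerically: ≈ 138.8889.
(This is only a lower bound; the true E[α(G)] may be larger.)

E[α(G)] ≥ 1250/9 ≈ 138.8889.


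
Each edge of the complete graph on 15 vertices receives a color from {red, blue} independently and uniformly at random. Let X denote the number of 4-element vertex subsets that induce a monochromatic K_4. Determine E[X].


Let X = Σ_S X_S over the C(15, 4) = 1365 subsets S of size 4, where X_S = 1 if the K_4 on S is monochromatic.
For a fixed S, the K_4 on S has C(4, 2) = 6 edges. P[all 6 edges red] = (1/2)^6, and likewise for blue, so P[monochromatic] = 2·(1/2)^6 = 2^{1 − 6} = 1/32.
Summing: E[X] = C(15, 4) · 2^{1 − 6} = 1365 · 1/32 = 1365/32.
Numerically: E[X] ≈ 42.656.

E[X] = C(15,4)·2^(1−C(4,2)) = 1365/32 ≈ 42.656.


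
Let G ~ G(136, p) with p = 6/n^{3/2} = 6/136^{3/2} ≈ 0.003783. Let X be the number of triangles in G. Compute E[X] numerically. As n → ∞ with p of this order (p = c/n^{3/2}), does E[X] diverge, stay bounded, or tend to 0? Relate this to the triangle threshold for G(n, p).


Number of potential triangles: C(136, 3) = 410040.
Each occurs with probability p³ ≈ (0.003783)³ ≈ 5.414130e-08.
By linearity: E[X] = C(136, 3)·p³ ≈ 410040 · 5.414130e-08 ≈ 0.0222.
Since α = 3/2 > 1, p = c/n^{3/2} = o(1/n) is below the triangle threshold p ~ 1/n. Asymptotically E[X] ~ (c³/6)·n^{3(1−α)} = (6³/6)·n^{-1.5} → 0, so by Markov's inequality G has no triangles w.h.p.

E[X] ≈ 0.0222; in regime p = Θ(1/n^{3/2}) E[X] tends to 0 (below the triangle threshold p ~ 1/n).


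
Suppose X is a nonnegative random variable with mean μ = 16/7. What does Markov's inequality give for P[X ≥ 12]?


μ = E[X] = 16/7, a = 12.
Markov: P[X ≥ 12] ≤ μ/a = (16/7)/12 = 4/21.
Numerically: ≈ 0.19048.
(Since a = 12 > μ = 2.28571, the bound 4/21 is < 1 and informative.)

P[X ≥ 12] ≤ 4/21 ≈ 0.19048.


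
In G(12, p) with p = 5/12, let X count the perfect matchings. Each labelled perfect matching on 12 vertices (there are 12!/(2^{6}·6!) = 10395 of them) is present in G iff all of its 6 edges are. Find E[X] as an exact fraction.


K_12 has 12!/(2^{6}·6!) = 10395 labelled perfect matchings.
For each such perfect matching H, let X_H = 1 if all 6 edges of H are present in G. Then P[X_H = 1] = p^{6} = (5/12)^{6} = 15625/2985984.
By linearity: E[X] = Σ_H E[X_H] = 10395 · p^{6} = 10395 · 15625/2985984 = 6015625/110592.
Numerically: E[X] ≈ 54.395.

E[X] = 10395 · (5/12)^{6} = 6015625/110592 ≈ 54.395.


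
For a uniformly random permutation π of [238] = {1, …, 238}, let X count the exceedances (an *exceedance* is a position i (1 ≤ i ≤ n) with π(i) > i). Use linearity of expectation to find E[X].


Write X = Σ_{i=1}^{238} X_i, where X_i = 1_{π(i) > i}.
For each fixed i, π(i) is uniform over {1, …, 238} (marginal of a uniform permutation), so P[π(i) > i] = (n − i)/n. Summing: Σ_{i=1}^{238} (n − i)/n = (0 + 1 + … + 237)/238 = 238(238 − 1)/(2·238) = (238 − 1)/2.
Hence E[X] = Σ_{i=1}^{238} (238 − i)/238 = 237/2 ≈ 118.5000.

E[X] = 237/2 = 118.5000.


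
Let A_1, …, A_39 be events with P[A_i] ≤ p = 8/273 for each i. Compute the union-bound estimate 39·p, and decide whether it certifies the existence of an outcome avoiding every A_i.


Union bound: P[∪_{i=1}^{39} A_i] ≤ Σ_i P[A_i] ≤ 39·p = 39·(8/273) = 8/7.
Numerically: 8/7 ≈ 1.143.
Is 8/7 < 1? NO.
Since the bound 8/7 is ≥ 1, the union bound is uninformative here; it does NOT by itself certify existence.

39·p = 8/7 ≈ 1.143; existence NOT certified by the union bound.


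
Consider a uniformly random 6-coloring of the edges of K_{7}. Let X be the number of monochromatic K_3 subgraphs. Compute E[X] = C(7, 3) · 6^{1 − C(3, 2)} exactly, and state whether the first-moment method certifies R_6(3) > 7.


E[X] = C(7, 3) · 6^{1 − 3} = 35 · 6^{−2} = 35/36.
As a reduced fraction: E[X] = 35/36 ≈ 0.9722222.
Is E[X] < 1? YES.
Since E[X] < 1, there exists a 6-coloring of K_{7} with no monochromatic K_3; hence R_6(3) > 7.

E[X] = 35/36 ≈ 0.9722222; E[X] < 1, so R_6(3) > 7.


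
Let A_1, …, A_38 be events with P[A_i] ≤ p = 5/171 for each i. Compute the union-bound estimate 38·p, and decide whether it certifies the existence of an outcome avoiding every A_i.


Union bound: P[∪_{i=1}^{38} A_i] ≤ Σ_i P[A_i] ≤ 38·p = 38·(5/171) = 10/9.
Numerically: 10/9 ≈ 1.111.
Is 10/9 < 1? NO.
Since the bound 10/9 is ≥ 1, the union bound is uninformative here; it does NOT by itself certify existence.

38·p = 10/9 ≈ 1.111; existence NOT certified by the union bound.


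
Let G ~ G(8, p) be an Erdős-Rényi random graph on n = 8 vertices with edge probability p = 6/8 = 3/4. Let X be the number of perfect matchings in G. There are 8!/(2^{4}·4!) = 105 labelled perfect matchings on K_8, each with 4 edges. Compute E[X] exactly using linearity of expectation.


K_8 has 8!/(2^{4}·4!) = 105 labelled perfect matchings.
For each such perfect matching H, let X_H = 1 if all 4 edges of H are present in G. Then P[X_H = 1] = p^{4} = (3/4)^{4} = 81/256.
By linearity: E[X] = Σ_H E[X_H] = 105 · p^{4} = 105 · 81/256 = 8505/256.
Numerically: E[X] ≈ 33.22.

E[X] = 105 · (3/4)^{4} = 8505/256 ≈ 33.22.


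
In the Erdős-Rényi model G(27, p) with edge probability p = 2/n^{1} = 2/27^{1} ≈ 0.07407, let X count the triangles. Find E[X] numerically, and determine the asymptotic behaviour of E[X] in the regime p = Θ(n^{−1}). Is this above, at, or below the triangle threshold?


Number of potential triangles: C(27, 3) = 2925.
Each occurs with probability p³ ≈ (0.07407)³ ≈ 4.064421e-04.
By linearity: E[X] = C(27, 3)·p³ ≈ 2925 · 4.064421e-04 ≈ 1.1888.
Here α = 1, so p = 2/n is exactly at the triangle threshold p ~ 1/n. Asymptotically E[X] → c³/6 = 2³/6 = 4/3 ≈ 1.3333, a bounded constant. In this regime the triangle count is asymptotically Poisson(c³/6).

E[X] ≈ 1.1888; in regime p = Θ(1/n^{1}) E[X] stays bounded (at the triangle threshold p ~ 1/n).


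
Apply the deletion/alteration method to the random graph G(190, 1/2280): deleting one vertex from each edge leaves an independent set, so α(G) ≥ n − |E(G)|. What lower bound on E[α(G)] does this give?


E[|E(G)|] = C(190, 2)·p = 17955 · (1/2280) = 63/8.
E[α(G)] ≥ n − E[|E(G)|] = 190 − 63/8 = 1457/8.
Numerically: ≈ 182.1250.
(This is only a lower bound; the true E[α(G)] may be larger.)

E[α(G)] ≥ 1457/8 ≈ 182.1250.


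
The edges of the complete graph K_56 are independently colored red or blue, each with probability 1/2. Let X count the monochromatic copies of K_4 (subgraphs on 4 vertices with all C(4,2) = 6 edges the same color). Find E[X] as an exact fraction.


Let X = Σ_S X_S over the C(56, 4) = 367290 subsets S of size 4, where X_S = 1 if the K_4 on S is monochromatic.
For a fixed S, the K_4 on S has C(4, 2) = 6 edges. P[all 6 edges red] = (1/2)^6, and likewise for blue, so P[monochromatic] = 2·(1/2)^6 = 2^{1 − 6} = 1/32.
By linearity: E[X] = C(56, 4) · 2^{1 − 6} = 367290 · 1/32 = 183645/16.
Numerically: E[X] ≈ 11477.8125.

E[X] = C(56,4)·2^(1−C(4,2)) = 183645/16 ≈ 11477.8125.


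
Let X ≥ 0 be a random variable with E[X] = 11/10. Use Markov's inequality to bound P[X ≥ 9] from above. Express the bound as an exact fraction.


μ = E[X] = 11/10, a = 9.
Markov: P[X ≥ 9] ≤ μ/a = (11/10)/9 = 11/90.
Numerically: ≈ 0.12222.
(Since a = 9 > μ = 1.10000, the bound 11/90 is < 1 and informative.)

P[X ≥ 9] ≤ 11/90 ≈ 0.12222.


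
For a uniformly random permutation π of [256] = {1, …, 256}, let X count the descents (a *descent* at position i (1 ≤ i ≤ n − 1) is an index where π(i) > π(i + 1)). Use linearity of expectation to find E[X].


Write X = Σ X_I over i = 1, …, 255, with X_I the indicator of one descent.
There are 255 indicators.
For each fixed i, the pair (π(i), π(i+1)) is a uniformly random ordered pair of distinct values from {1, …, 256}; by symmetry P[π(i) > π(i+1)] = 1/2.
By linearity: E[X] = 255 · (1/2) = (256 − 1) · (1/2) = 255/2 ≈ 127.500000.

E[X] = 255/2 = 127.500000.


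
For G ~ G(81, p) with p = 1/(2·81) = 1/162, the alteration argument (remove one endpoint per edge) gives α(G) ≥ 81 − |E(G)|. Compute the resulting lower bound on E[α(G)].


E[|E(G)|] = C(81, 2)·p = 3240 · (1/162) = 20.
E[α(G)] ≥ n − E[|E(G)|] = 81 − 20 = 61.
Numerically: ≈ 61.000000.
(This is only a lower bound; the true E[α(G)] may be larger.)

E[α(G)] ≥ 61 ≈ 61.000000.


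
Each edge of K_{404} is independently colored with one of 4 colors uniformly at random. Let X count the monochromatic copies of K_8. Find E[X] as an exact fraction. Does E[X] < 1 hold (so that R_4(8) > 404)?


E[X] = C(404, 8) · 4^{1 − 28} = 16415071523485570 · 4^{−27} = 16415071523485570/18014398509481984.
As a reduced fraction: E[X] = 8207535761742785/9007199254740992 ≈ 0.91122.
Is E[X] < 1? YES.
Since E[X] < 1, there exists a 4-coloring of K_{404} with no monochromatic K_8; hence R_4(8) > 404.

E[X] = 8207535761742785/9007199254740992 ≈ 0.91122; E[X] < 1, so R_4(8) > 404.


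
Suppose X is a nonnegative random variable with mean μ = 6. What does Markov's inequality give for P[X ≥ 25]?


μ = E[X] = 6, a = 25.
Markov: P[X ≥ 25] ≤ μ/a = (6)/25 = 6/25.
Numerically: ≈ 0.240000.
(Since a = 25 > μ = 6.000000, the bound 6/25 is < 1 and informative.)

P[X ≥ 25] ≤ 6/25 ≈ 0.240000.


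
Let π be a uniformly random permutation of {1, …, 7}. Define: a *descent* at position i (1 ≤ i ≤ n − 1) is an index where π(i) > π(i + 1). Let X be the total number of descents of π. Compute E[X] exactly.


Write X = Σ X_I over i = 1, …, 6, with X_I the indicator of one descent.
There are 6 indicators.
For each fixed i, the pair (π(i), π(i+1)) is a uniformly random ordered pair of distinct values from {1, …, 7}; by symmetry P[π(i) > π(i+1)] = 1/2.
By linearity: E[X] = 6 · (1/2) = (7 − 1) · (1/2) = 3 ≈ 3.000.

E[X] = 3 = 3.000.


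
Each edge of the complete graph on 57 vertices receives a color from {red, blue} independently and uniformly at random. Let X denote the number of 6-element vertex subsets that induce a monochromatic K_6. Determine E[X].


Let X = Σ_S X_S over the C(57, 6) = 36288252 subsets S of size 6, where X_S = 1 if the K_6 on S is monochromatic.
For a fixed S, the K_6 on S has C(6, 2) = 15 edges. P[all 15 edges red] = (1/2)^15, and likewise for blue, so P[monochromatic] = 2·(1/2)^15 = 2^{1 − 15} = 1/16384.
By linearity: E[X] = C(57, 6) · 2^{1 − 15} = 36288252 · 1/16384 = 9072063/4096.
Numerically: E[X] ≈ 2214.859.

E[X] = C(57,6)·2^(1−C(6,2)) = 9072063/4096 ≈ 2214.859.


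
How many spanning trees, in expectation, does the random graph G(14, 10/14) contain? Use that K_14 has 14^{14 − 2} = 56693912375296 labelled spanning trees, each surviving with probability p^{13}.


K_14 has 14^{14 − 2} = 56693912375296 labelled spanning trees.
For each such spanning tree H, let X_H = 1 if all 13 edges of H are present in G. Then P[X_H = 1] = p^{13} = (5/7)^{13} = 1220703125/96889010407.
By linearity of expectation: E[X] = Σ_H E[X_H] = 56693912375296 · p^{13} = 56693912375296 · 1220703125/96889010407 = 5000000000000/7.
Numerically: E[X] ≈ 7.14e+11.

E[X] = 56693912375296 · (5/7)^{13} = 5000000000000/7 ≈ 7.14e+11.


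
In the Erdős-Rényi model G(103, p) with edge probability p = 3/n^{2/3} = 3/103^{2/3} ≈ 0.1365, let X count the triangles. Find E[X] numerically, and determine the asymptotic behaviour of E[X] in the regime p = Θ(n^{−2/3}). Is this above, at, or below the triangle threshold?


Number of potential triangles: C(103, 3) = 176851.
Each occurs with probability p³ ≈ (0.1365)³ ≈ 2.545009e-03.
By linearity: E[X] = C(103, 3)·p³ ≈ 176851 · 2.545009e-03 ≈ 450.0874.
Since α = 2/3 < 1, p = c/n^{2/3} ≫ 1/n is above the triangle threshold p ~ 1/n. Asymptotically E[X] ~ (c³/6)·n^{3(1−α)} = (3³/6)·n^{1} → ∞; triangles are abundant w.h.p.

E[X] ≈ 450.0874; in regime p = Θ(1/n^{2/3}) E[X] diverges (above the triangle threshold p ~ 1/n).


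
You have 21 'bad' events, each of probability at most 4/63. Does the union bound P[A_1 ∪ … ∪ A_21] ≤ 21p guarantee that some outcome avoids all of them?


Union bound: P[∪_{i=1}^{21} A_i] ≤ Σ_i P[A_i] ≤ 21·p = 21·(4/63) = 4/3.
Numerically: 4/3 ≈ 1.33333.
Is 4/3 < 1? NO.
Since the bound 4/3 is ≥ 1, the union bound is uninformative here; it does NOT by itself certify existence.

21·p = 4/3 ≈ 1.33333; existence NOT certified by the union bound.


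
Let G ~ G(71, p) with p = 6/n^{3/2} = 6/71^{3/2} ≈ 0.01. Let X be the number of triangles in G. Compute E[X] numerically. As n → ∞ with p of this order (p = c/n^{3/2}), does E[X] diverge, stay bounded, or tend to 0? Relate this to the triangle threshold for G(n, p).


Number of potential triangles: C(71, 3) = 57155.
Each occurs with probability p³ ≈ (0.01)³ ≈ 1.00877e-06.
By linearity: E[X] = C(71, 3)·p³ ≈ 57155 · 1.00877e-06 ≈ 0.058.
Since α = 3/2 > 1, p = c/n^{3/2} = o(1/n) is below the triangle threshold p ~ 1/n. Asymptotically E[X] ~ (c³/6)·n^{3(1−α)} = (6³/6)·n^{-1.5} → 0, so by Markov's inequality G has no triangles w.h.p.

E[X] ≈ 0.058; in regime p = Θ(1/n^{3/2}) E[X] tends to 0 (below the triangle threshold p ~ 1/n).


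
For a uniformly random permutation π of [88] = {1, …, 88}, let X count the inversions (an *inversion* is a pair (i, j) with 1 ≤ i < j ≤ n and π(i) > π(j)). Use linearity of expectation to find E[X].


Write X = Σ X_I over the C(88, 2) = 3828 pairs i < j, with X_I the indicator of one inversion.
There are 3828 indicators.
For each fixed pair i < j, the values π(i) and π(j) are two distinct elements of {1, …, 88} in uniformly random order; by symmetry P[π(i) > π(j)] = 1/2.
By linearity: E[X] = 3828 · (1/2) = C(88, 2) · (1/2) = 3828/2 = 1914 ≈ 1914.000000.

E[X] = 1914 = 1914.000000.


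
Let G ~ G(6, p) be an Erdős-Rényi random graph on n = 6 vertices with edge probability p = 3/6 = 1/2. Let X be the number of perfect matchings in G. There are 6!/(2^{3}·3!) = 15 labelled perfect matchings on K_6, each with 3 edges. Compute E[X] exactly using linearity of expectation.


K_6 has 6!/(2^{3}·3!) = 15 labelled perfect matchings.
For each such perfect matching H, let X_H = 1 if all 3 edges of H are present in G. Then P[X_H = 1] = p^{3} = (1/2)^{3} = 1/8.
Summing the indicators: E[X] = Σ_H E[X_H] = 15 · p^{3} = 15 · 1/8 = 15/8.
Numerically: E[X] ≈ 1.875.

E[X] = 15 · (1/2)^{3} = 15/8 ≈ 1.875.


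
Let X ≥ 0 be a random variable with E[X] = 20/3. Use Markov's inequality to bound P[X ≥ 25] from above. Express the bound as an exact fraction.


μ = E[X] = 20/3, a = 25.
Markov: P[X ≥ 25] ≤ μ/a = (20/3)/25 = 4/15.
Numerically: ≈ 0.266667.
(Since a = 25 > μ = 6.666667, the bound 4/15 is < 1 and informative.)

P[X ≥ 25] ≤ 4/15 ≈ 0.266667.


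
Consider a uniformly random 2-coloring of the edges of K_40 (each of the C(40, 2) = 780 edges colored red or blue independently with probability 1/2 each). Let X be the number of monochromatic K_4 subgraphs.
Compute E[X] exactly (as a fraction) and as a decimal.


Let X = Σ_S X_S over the C(40, 4) = 91390 subsets S of size 4, where X_S = 1 if the K_4 on S is monochromatic.
For a fixed S, the K_4 on S has C(4, 2) = 6 edges. P[all 6 edges red] = (1/2)^6, and likewise for blue, so P[monochromatic] = 2·(1/2)^6 = 2^{1 − 6} = 1/32.
Summing: E[X] = C(40, 4) · 2^{1 − 6} = 91390 · 1/32 = 45695/16.
Numerically: E[X] ≈ 2855.937500.

E[X] = C(40,4)·2^(1−C(4,2)) = 45695/16 ≈ 2855.937500.


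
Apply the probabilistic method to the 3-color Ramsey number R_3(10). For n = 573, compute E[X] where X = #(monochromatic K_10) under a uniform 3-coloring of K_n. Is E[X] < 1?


E[X] = C(573, 10) · 3^{1 − 45} = 971597135635805762226 · 3^{−44} = 971597135635805762226/984770902183611232881.
As a reduced fraction: E[X] = 35985079097622435638/36472996377170786403 ≈ 0.986623.
Is E[X] < 1? YES.
Since E[X] < 1, there exists a 3-coloring of K_{573} with no monochromatic K_10; hence R_3(10) > 573.

E[X] = 35985079097622435638/36472996377170786403 ≈ 0.986623; E[X] < 1, so R_3(10) > 573.


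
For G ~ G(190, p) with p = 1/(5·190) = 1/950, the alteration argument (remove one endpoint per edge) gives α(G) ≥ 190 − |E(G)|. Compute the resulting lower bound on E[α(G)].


E[|E(G)|] = C(190, 2)·p = 17955 · (1/950) = 189/10.
E[α(G)] ≥ n − E[|E(G)|] = 190 − 189/10 = 1711/10.
Numerically: ≈ 171.100000.
(This is only a lower bound; the true E[α(G)] may be larger.)

E[α(G)] ≥ 1711/10 ≈ 171.100000.


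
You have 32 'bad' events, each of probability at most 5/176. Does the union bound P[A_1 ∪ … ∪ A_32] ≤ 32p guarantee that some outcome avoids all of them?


Union bound: P[∪_{i=1}^{32} A_i] ≤ Σ_i P[A_i] ≤ 32·p = 32·(5/176) = 10/11.
Numerically: 10/11 ≈ 0.9091.
Is 10/11 < 1? YES.
Since P[∪ A_i] ≤ 10/11 < 1, the complement has P[∩ A_i^c] ≥ 1 − 10/11 = 1/11 > 0, so some outcome avoids every A_i.

32·p = 10/11 ≈ 0.9091; existence CERTIFIED by the union bound.


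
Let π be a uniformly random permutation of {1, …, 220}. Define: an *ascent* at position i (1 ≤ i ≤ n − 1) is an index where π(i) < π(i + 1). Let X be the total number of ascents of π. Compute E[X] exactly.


Write X = Σ X_I over i = 1, …, 219, with X_I the indicator of one ascent.
There are 219 indicators.
For each fixed i, the pair (π(i), π(i+1)) is a uniformly random ordered pair of distinct values from {1, …, 220}; by symmetry P[π(i) < π(i+1)] = 1/2.
By linearity: E[X] = 219 · (1/2) = (220 − 1) · (1/2) = 219/2 ≈ 109.5000.

E[X] = 219/2 = 109.5000.


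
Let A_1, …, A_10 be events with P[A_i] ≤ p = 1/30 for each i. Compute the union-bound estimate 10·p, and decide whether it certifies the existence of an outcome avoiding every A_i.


Union bound: P[∪_{i=1}^{10} A_i] ≤ Σ_i P[A_i] ≤ 10·p = 10·(1/30) = 1/3.
Numerically: 1/3 ≈ 0.3333333.
Is 1/3 < 1? YES.
Since P[∪ A_i] ≤ 1/3 < 1, the complement has P[∩ A_i^c] ≥ 1 − 1/3 = 2/3 > 0, so some outcome avoids every A_i.

10·p = 1/3 ≈ 0.3333333; existence CERTIFIED by the union bound.


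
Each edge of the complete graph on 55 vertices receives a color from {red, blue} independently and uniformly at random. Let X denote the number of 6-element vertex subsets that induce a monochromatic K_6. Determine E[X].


Let X = Σ_S X_S over the C(55, 6) = 28989675 subsets S of size 6, where X_S = 1 if the K_6 on S is monochromatic.
For a fixed S, the K_6 on S has C(6, 2) = 15 edges. P[all 15 edges red] = (1/2)^15, and likewise for blue, so P[monochromatic] = 2·(1/2)^15 = 2^{1 − 15} = 1/16384.
Summing: E[X] = C(55, 6) · 2^{1 − 15} = 28989675 · 1/16384 = 28989675/16384.
Numerically: E[X] ≈ 1769.389.

E[X] = C(55,6)·2^(1−C(6,2)) = 28989675/16384 ≈ 1769.389.


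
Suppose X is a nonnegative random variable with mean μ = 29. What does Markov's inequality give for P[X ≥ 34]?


μ = E[X] = 29, a = 34.
Markov: P[X ≥ 34] ≤ μ/a = (29)/34 = 29/34.
Numerically: ≈ 0.85294.
(Since a = 34 > μ = 29.00000, the bound 29/34 is < 1 and informative.)

P[X ≥ 34] ≤ 29/34 ≈ 0.85294.


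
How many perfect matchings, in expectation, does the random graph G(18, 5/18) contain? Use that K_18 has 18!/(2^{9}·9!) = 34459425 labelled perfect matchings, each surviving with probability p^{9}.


K_18 has 18!/(2^{9}·9!) = 34459425 labelled perfect matchings.
For each such perfect matching H, let X_H = 1 if all 9 edges of H are present in G. Then P[X_H = 1] = p^{9} = (5/18)^{9} = 1953125/198359290368.
Summing the indicators: E[X] = Σ_H E[X_H] = 34459425 · p^{9} = 34459425 · 1953125/198359290368 = 830908203125/2448880128.
Numerically: E[X] ≈ 339.3.

E[X] = 34459425 · (5/18)^{9} = 830908203125/2448880128 ≈ 339.3.


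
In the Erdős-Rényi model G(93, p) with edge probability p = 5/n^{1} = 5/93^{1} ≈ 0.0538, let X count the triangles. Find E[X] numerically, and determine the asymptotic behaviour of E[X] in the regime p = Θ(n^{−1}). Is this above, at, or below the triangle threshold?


Number of potential triangles: C(93, 3) = 129766.
Each occurs with probability p³ ≈ (0.0538)³ ≈ 1.55404e-04.
By linearity: E[X] = C(93, 3)·p³ ≈ 129766 · 1.55404e-04 ≈ 20.166.
Here α = 1, so p = 5/n is exactly at the triangle threshold p ~ 1/n. Asymptotically E[X] → c³/6 = 5³/6 = 125/6 ≈ 20.833, a bounded constant. In this regime the triangle count is asymptotically Poisson(c³/6).

E[X] ≈ 20.166; in regime p = Θ(1/n^{1}) E[X] stays bounded (at the triangle threshold p ~ 1/n).


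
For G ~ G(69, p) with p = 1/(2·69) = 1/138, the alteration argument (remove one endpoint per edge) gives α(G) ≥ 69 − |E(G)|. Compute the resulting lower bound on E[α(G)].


E[|E(G)|] = C(69, 2)·p = 2346 · (1/138) = 17.
E[α(G)] ≥ n − E[|E(G)|] = 69 − 17 = 52.
Numerically: ≈ 52.00000.
(This is only a lower bound; the true E[α(G)] may be larger.)

E[α(G)] ≥ 52 ≈ 52.00000.


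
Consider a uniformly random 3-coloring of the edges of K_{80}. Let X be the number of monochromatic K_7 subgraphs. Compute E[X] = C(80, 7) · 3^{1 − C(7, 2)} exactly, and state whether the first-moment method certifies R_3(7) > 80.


E[X] = C(80, 7) · 3^{1 − 21} = 3176716400 · 3^{−20} = 3176716400/3486784401.
As a reduced fraction: E[X] = 3176716400/3486784401 ≈ 0.9110734.
Is E[X] < 1? YES.
Since E[X] < 1, there exists a 3-coloring of K_{80} with no monochromatic K_7; hence R_3(7) > 80.

E[X] = 3176716400/3486784401 ≈ 0.9110734; E[X] < 1, so R_3(7) > 80.


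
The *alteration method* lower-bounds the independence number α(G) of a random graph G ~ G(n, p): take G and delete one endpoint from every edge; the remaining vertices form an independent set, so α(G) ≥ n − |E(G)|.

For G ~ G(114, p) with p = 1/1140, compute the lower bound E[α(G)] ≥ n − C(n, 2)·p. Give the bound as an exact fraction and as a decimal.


E[|E(G)|] = C(114, 2)·p = 6441 · (1/1140) = 113/20.
E[α(G)] ≥ n − E[|E(G)|] = 114 − 113/20 = 2167/20.
Numerically: ≈ 108.350.
(This is only a lower bound; the true E[α(G)] may be larger.)

E[α(G)] ≥ 2167/20 ≈ 108.350.


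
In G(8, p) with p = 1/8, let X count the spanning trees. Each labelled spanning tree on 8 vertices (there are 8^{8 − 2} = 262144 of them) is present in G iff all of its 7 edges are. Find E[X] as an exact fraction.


K_8 has 8^{8 − 2} = 262144 labelled spanning trees.
For each such spanning tree H, let X_H = 1 if all 7 edges of H are present in G. Then P[X_H = 1] = p^{7} = (1/8)^{7} = 1/2097152.
Summing the indicators: E[X] = Σ_H E[X_H] = 262144 · p^{7} = 262144 · 1/2097152 = 1/8.
Numerically: E[X] ≈ 0.125.

E[X] = 262144 · (1/8)^{7} = 1/8 ≈ 0.125.


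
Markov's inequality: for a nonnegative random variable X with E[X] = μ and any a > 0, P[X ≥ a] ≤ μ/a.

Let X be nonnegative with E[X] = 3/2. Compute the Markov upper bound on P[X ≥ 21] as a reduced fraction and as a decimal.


μ = E[X] = 3/2, a = 21.
Markov: P[X ≥ 21] ≤ μ/a = (3/2)/21 = 1/14.
Numerically: ≈ 0.071.
(Since a = 21 > μ = 1.500, the bound 1/14 is < 1 and informative.)

P[X ≥ 21] ≤ 1/14 ≈ 0.071.


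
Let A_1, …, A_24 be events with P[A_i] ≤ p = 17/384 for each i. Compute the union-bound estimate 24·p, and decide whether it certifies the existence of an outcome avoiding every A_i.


Union bound: P[∪_{i=1}^{24} A_i] ≤ Σ_i P[A_i] ≤ 24·p = 24·(17/384) = 17/16.
Numerically: 17/16 ≈ 1.0625000.
Is 17/16 < 1? NO.
Since the bound 17/16 is ≥ 1, the union bound is uninformative here; it does NOT by itself certify existence.

24·p = 17/16 ≈ 1.0625000; existence NOT certified by the union bound.


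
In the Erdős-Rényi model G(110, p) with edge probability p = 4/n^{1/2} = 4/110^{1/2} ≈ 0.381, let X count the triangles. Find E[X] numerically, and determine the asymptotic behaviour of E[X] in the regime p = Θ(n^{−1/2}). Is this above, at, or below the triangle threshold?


Number of potential triangles: C(110, 3) = 215820.
Each occurs with probability p³ ≈ (0.381)³ ≈ 5.54742e-02.
By linearity: E[X] = C(110, 3)·p³ ≈ 215820 · 5.54742e-02 ≈ 11972.439.
Since α = 1/2 < 1, p = c/n^{1/2} ≫ 1/n is above the triangle threshold p ~ 1/n. Asymptotically E[X] ~ (c³/6)·n^{3(1−α)} = (4³/6)·n^{1.5} → ∞; triangles are abundant w.h.p.

E[X] ≈ 11972.439; in regime p = Θ(1/n^{1/2}) E[X] diverges (above the triangle threshold p ~ 1/n).


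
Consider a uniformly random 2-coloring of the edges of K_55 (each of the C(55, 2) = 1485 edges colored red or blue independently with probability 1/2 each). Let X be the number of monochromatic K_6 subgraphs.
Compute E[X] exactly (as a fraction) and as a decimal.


Let X = Σ_S X_S over the C(55, 6) = 28989675 subsets S of size 6, where X_S = 1 if the K_6 on S is monochromatic.
For a fixed S, the K_6 on S has C(6, 2) = 15 edges. P[all 15 edges red] = (1/2)^15, and likewise for blue, so P[monochromatic] = 2·(1/2)^15 = 2^{1 − 15} = 1/16384.
Summing: E[X] = C(55, 6) · 2^{1 − 15} = 28989675 · 1/16384 = 28989675/16384.
Numerically: E[X] ≈ 1769.389.

E[X] = C(55,6)·2^(1−C(6,2)) = 28989675/16384 ≈ 1769.389.


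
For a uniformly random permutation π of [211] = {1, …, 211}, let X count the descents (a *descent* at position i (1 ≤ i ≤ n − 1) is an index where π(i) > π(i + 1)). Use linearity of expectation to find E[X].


Write X = Σ X_I over i = 1, …, 210, with X_I the indicator of one descent.
There are 210 indicators.
For each fixed i, the pair (π(i), π(i+1)) is a uniformly random ordered pair of distinct values from {1, …, 211}; by symmetry P[π(i) > π(i+1)] = 1/2.
By linearity: E[X] = 210 · (1/2) = (211 − 1) · (1/2) = 105 ≈ 105.000000.

E[X] = 105 = 105.000000.


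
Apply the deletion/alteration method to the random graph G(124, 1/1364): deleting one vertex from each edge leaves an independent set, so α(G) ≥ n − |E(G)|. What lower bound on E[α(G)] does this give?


E[|E(G)|] = C(124, 2)·p = 7626 · (1/1364) = 123/22.
E[α(G)] ≥ n − E[|E(G)|] = 124 − 123/22 = 2605/22.
Numerically: ≈ 118.4091.
(This is only a lower bound; the true E[α(G)] may be larger.)

E[α(G)] ≥ 2605/22 ≈ 118.4091.


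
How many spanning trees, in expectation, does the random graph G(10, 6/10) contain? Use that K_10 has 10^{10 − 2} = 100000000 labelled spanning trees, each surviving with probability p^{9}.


K_10 has 10^{10 − 2} = 100000000 labelled spanning trees.
For each such spanning tree H, let X_H = 1 if all 9 edges of H are present in G. Then P[X_H = 1] = p^{9} = (3/5)^{9} = 19683/1953125.
Summing the indicators: E[X] = Σ_H E[X_H] = 100000000 · p^{9} = 100000000 · 19683/1953125 = 5038848/5.
Numerically: E[X] ≈ 1.0078e+06.

E[X] = 100000000 · (3/5)^{9} = 5038848/5 ≈ 1.0078e+06.


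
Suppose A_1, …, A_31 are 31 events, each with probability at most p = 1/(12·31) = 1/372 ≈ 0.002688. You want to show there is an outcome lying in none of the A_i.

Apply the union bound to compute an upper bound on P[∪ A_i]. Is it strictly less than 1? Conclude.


Union bound: P[∪_{i=1}^{31} A_i] ≤ Σ_i P[A_i] ≤ 31·p = 31·(1/372) = 1/12.
Numerically: 1/12 ≈ 0.083333.
Is 1/12 < 1? YES.
Since P[∪ A_i] ≤ 1/12 < 1, the complement has P[∩ A_i^c] ≥ 1 − 1/12 = 11/12 > 0, so some outcome avoids every A_i.

31·p = 1/12 ≈ 0.083333; existence CERTIFIED by the union bound.


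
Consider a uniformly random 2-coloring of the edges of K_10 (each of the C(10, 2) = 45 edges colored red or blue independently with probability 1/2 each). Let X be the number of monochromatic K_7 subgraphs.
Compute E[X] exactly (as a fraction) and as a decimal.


Let X = Σ_S X_S over the C(10, 7) = 120 subsets S of size 7, where X_S = 1 if the K_7 on S is monochromatic.
For a fixed S, the K_7 on S has C(7, 2) = 21 edges. P[all 21 edges red] = (1/2)^21, and likewise for blue, so P[monochromatic] = 2·(1/2)^21 = 2^{1 − 21} = 1/1048576.
By linearity of expectation: E[X] = C(10, 7) · 2^{1 − 21} = 120 · 1/1048576 = 15/131072.
Numerically: E[X] ≈ 0.000.

E[X] = C(10,7)·2^(1−C(7,2)) = 15/131072 ≈ 0.000.


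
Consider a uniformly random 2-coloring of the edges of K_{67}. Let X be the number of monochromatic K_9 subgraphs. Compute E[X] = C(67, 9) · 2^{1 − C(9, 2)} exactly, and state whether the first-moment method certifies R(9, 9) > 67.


E[X] = C(67, 9) · 2^{1 − 36} = 42757703560 · 2^{−35} = 42757703560/34359738368.
As a reduced fraction: E[X] = 5344712945/4294967296 ≈ 1.2444.
Is E[X] < 1? NO.
Since E[X] ≥ 1, the first-moment bound is inconclusive at n = 67; it does NOT by itself certify R(9, 9) > 67.

E[X] = 5344712945/4294967296 ≈ 1.2444; E[X] ≥ 1; first-moment method inconclusive here.


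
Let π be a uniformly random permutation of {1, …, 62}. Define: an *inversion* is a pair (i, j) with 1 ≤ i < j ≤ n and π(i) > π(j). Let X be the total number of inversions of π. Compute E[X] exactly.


Write X = Σ X_I over the C(62, 2) = 1891 pairs i < j, with X_I the indicator of one inversion.
There are 1891 indicators.
For each fixed pair i < j, the values π(i) and π(j) are two distinct elements of {1, …, 62} in uniformly random order; by symmetry P[π(i) > π(j)] = 1/2.
By linearity: E[X] = 1891 · (1/2) = C(62, 2) · (1/2) = 1891/2 = 1891/2 ≈ 945.500.

E[X] = 1891/2 = 945.500.


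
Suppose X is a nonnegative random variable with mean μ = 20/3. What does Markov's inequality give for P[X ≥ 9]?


μ = E[X] = 20/3, a = 9.
Markov: P[X ≥ 9] ≤ μ/a = (20/3)/9 = 20/27.
Numerically: ≈ 0.74074.
(Since a = 9 > μ = 6.66667, the bound 20/27 is < 1 and informative.)

P[X ≥ 9] ≤ 20/27 ≈ 0.74074.


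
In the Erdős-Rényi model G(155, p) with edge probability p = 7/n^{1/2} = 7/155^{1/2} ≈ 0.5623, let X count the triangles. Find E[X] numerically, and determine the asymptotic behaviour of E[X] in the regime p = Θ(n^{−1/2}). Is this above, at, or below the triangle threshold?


Number of potential triangles: C(155, 3) = 608685.
Each occurs with probability p³ ≈ (0.5623)³ ≈ 1.777447e-01.
By linearity: E[X] = C(155, 3)·p³ ≈ 608685 · 1.777447e-01 ≈ 108190.5110.
Since α = 1/2 < 1, p = c/n^{1/2} ≫ 1/n is above the triangle threshold p ~ 1/n. Asymptotically E[X] ~ (c³/6)·n^{3(1−α)} = (7³/6)·n^{1.5} → ∞; triangles are abundant w.h.p.

E[X] ≈ 108190.5110; in regime p = Θ(1/n^{1/2}) E[X] diverges (above the triangle threshold p ~ 1/n).


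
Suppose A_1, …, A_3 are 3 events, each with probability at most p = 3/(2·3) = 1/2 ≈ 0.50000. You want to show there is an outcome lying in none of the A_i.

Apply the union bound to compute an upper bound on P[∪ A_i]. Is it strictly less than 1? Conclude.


Union bound: P[∪_{i=1}^{3} A_i] ≤ Σ_i P[A_i] ≤ 3·p = 3·(1/2) = 3/2.
Numerically: 3/2 ≈ 1.50000.
Is 3/2 < 1? NO.
Since the bound 3/2 is ≥ 1, the union bound is uninformative here; it does NOT by itself certify existence.

3·p = 3/2 ≈ 1.50000; existence NOT certified by the union bound.


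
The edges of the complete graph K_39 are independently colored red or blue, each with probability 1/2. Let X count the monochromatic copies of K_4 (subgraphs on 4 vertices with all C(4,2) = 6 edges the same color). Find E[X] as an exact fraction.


Let X = Σ_S X_S over the C(39, 4) = 82251 subsets S of size 4, where X_S = 1 if the K_4 on S is monochromatic.
For a fixed S, the K_4 on S has C(4, 2) = 6 edges. P[all 6 edges red] = (1/2)^6, and likewise for blue, so P[monochromatic] = 2·(1/2)^6 = 2^{1 − 6} = 1/32.
By linearity: E[X] = C(39, 4) · 2^{1 − 6} = 82251 · 1/32 = 82251/32.
Numerically: E[X] ≈ 2570.343750.

E[X] = C(39,4)·2^(1−C(4,2)) = 82251/32 ≈ 2570.343750.


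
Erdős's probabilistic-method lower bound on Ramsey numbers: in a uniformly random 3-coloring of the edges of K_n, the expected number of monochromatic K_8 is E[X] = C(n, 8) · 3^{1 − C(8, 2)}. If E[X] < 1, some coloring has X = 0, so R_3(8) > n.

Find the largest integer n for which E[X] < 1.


We need C(n, 8) · 3^{1 − 28} < 1, i.e. C(n, 8) < 3^{28 − 1} = 7625597484987.
Check values of n near the boundary:
  n = 154: C(154, 8) = 6521818990995; 6521818990995 < 7625597484987? YES
  n = 155: C(155, 8) = 6876747915675; 6876747915675 < 7625597484987? YES
  n = 156: C(156, 8) = 7248464019225; 7248464019225 < 7625597484987? YES
  n = 157: C(157, 8) = 7637643295425; 7637643295425 < 7625597484987? NO
  n = 158: C(158, 8) = 8044984271181; 8044984271181 < 7625597484987? NO
The largest n with C(n, 8) < 7625597484987 is n = 156 (where E[X] = 805384891025/847288609443 ≈ 0.9505). Hence R_3(8) > 156, i.e. R_3(8) ≥ 157.

Largest n = 156; hence R_3(8) > 156.


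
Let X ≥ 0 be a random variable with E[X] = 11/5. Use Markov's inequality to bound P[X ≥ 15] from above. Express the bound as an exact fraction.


μ = E[X] = 11/5, a = 15.
Markov: P[X ≥ 15] ≤ μ/a = (11/5)/15 = 11/75.
Numerically: ≈ 0.146667.
(Since a = 15 > μ = 2.200000, the bound 11/75 is < 1 and informative.)

P[X ≥ 15] ≤ 11/75 ≈ 0.146667.


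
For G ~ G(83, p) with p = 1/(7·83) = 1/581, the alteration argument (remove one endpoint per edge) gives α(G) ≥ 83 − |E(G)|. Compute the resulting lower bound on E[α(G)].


E[|E(G)|] = C(83, 2)·p = 3403 · (1/581) = 41/7.
E[α(G)] ≥ n − E[|E(G)|] = 83 − 41/7 = 540/7.
Numerically: ≈ 77.142857.
(This is only a lower bound; the true E[α(G)] may be larger.)

E[α(G)] ≥ 540/7 ≈ 77.142857.


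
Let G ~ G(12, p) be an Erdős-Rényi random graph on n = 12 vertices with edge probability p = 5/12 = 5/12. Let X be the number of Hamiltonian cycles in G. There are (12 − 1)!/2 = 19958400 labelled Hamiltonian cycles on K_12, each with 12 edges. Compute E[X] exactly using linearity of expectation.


K_12 has (12 − 1)!/2 = 19958400 labelled Hamiltonian cycles.
For each such Hamiltonian cycle H, let X_H = 1 if all 12 edges of H are present in G. Then P[X_H = 1] = p^{12} = (5/12)^{12} = 244140625/8916100448256.
By linearity of expectation: E[X] = Σ_H E[X_H] = 19958400 · p^{12} = 19958400 · 244140625/8916100448256 = 469970703125/859963392.
Numerically: E[X] ≈ 546.501.

E[X] = 19958400 · (5/12)^{12} = 469970703125/859963392 ≈ 546.501.


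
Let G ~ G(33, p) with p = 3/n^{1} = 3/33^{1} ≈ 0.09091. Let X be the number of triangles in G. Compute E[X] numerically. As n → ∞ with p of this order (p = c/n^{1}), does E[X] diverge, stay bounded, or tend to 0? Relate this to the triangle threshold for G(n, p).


Number of potential triangles: C(33, 3) = 5456.
Each occurs with probability p³ ≈ (0.09091)³ ≈ 7.513148e-04.
By linearity: E[X] = C(33, 3)·p³ ≈ 5456 · 7.513148e-04 ≈ 4.0992.
Here α = 1, so p = 3/n is exactly at the triangle threshold p ~ 1/n. Asymptotically E[X] → c³/6 = 3³/6 = 9/2 ≈ 4.5000, a bounded constant. In this regime the triangle count is asymptotically Poisson(c³/6).

E[X] ≈ 4.0992; in regime p = Θ(1/n^{1}) E[X] stays bounded (at the triangle threshold p ~ 1/n).
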